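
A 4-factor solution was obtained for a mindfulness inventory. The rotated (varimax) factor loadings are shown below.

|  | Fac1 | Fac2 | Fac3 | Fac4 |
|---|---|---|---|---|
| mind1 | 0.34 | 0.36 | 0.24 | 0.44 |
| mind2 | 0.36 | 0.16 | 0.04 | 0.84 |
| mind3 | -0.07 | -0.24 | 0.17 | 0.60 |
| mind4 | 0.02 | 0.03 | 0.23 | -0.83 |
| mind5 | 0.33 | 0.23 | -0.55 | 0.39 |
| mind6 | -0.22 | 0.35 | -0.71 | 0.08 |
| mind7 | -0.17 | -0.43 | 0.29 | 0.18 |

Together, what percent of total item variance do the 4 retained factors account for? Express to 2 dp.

Communalities: 0.4964, 0.8624, 0.4514, 0.7431, 0.6164, 0.6814, 0.3303; Σh² = 4.1814.
Total variance with 7 standardized items is 7, so the solution explains 4.1814/7 = 0.5973 = 59.73%.

59.73%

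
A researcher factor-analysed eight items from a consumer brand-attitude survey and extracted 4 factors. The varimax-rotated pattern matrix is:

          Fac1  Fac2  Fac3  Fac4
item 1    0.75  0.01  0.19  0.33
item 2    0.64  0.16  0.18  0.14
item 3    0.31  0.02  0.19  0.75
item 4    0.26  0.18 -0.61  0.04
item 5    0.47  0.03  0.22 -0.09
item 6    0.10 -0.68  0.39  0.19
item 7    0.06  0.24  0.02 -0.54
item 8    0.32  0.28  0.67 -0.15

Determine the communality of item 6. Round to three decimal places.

h² = 0.10² + (-0.68)² + 0.39² + 0.19² = 0.0100 + 0.4624 + 0.1521 + 0.0361 = 0.6606

0.661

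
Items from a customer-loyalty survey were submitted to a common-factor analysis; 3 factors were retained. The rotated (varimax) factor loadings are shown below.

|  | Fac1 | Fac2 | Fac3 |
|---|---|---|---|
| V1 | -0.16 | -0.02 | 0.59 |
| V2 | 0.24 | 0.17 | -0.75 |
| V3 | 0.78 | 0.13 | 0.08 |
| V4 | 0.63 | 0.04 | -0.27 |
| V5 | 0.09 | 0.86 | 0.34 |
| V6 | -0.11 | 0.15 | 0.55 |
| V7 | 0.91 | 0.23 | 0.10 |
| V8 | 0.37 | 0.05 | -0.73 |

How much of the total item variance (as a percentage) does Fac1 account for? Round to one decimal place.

SS loadings for Fac1 = (-0.16)² + 0.24² + 0.78² + 0.63² + 0.09² + (-0.11)² + 0.91² + 0.37² = 2.0737
With 8 standardized items, total variance = 8. Proportion = 2.0737/8 = 0.2592 → 25.92%.

25.9%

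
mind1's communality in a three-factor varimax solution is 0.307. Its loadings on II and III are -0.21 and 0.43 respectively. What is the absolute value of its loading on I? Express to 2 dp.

Under orthogonal rotation h² = Σλ², so λ_I² = h² − (0.2290) = 0.307 − 0.2290 = 0.0780.
|λ| = √0.0780 = 0.2793.

0.28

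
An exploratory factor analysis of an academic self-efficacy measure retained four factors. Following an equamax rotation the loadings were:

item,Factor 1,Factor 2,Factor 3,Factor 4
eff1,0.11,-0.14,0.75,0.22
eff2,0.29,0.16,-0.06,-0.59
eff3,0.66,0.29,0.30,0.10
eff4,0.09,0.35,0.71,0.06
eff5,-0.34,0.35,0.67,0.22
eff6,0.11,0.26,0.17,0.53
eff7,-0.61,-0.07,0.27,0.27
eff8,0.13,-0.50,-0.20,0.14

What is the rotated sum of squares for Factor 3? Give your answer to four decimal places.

SS loadings for Factor 3 = 0.75² + (-0.06)² + 0.30² + 0.71² + 0.67² + 0.17² + 0.27² + (-0.20)² = 0.5625 + 0.0036 + 0.0900 + 0.5041 + 0.4489 + 0.0289 + 0.0729 + 0.0400 = 1.7509

1.7509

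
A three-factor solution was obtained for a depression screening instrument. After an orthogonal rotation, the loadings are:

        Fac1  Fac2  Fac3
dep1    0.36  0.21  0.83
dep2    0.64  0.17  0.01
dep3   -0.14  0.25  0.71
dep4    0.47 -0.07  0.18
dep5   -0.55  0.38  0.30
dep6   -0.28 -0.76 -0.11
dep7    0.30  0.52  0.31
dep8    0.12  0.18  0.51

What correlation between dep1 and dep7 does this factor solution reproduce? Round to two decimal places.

0.47

r̂ = Σ λ_i·λ_j across factors = (0.36)(0.30) + (0.21)(0.52) + (0.83)(0.31)
  = +0.1080 +0.1092 +0.2573 = 0.4745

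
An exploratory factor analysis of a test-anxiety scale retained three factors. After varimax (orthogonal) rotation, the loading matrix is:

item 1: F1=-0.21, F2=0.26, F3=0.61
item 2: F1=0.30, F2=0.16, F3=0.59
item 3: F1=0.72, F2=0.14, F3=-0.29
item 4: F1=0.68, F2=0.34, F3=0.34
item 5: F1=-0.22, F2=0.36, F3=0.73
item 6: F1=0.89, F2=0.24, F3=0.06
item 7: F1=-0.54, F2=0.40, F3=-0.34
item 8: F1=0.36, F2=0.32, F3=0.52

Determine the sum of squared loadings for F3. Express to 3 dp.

SS loadings for F3 = 0.61² + 0.59² + (-0.29)² + 0.34² + 0.73² + 0.06² + (-0.34)² + 0.52² = 0.3721 + 0.3481 + 0.0841 + 0.1156 + 0.5329 + 0.0036 + 0.1156 + 0.2704 = 1.8424

1.842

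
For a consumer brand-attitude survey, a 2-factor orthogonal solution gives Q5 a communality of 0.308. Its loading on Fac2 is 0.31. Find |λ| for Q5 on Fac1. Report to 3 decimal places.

Under orthogonal rotation h² = Σλ², so λ_Fac1² = h² − (0.0961) = 0.308 − 0.0961 = 0.2119.
|λ| = √0.2119 = 0.4603.

0.460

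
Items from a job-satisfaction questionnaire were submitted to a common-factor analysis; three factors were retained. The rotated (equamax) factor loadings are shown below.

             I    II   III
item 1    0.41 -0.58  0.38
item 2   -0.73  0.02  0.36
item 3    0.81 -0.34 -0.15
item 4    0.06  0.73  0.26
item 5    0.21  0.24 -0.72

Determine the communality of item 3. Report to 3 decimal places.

0.794

h² = 0.81² + (-0.34)² + (-0.15)² = 0.6561 + 0.1156 + 0.0225 = 0.7942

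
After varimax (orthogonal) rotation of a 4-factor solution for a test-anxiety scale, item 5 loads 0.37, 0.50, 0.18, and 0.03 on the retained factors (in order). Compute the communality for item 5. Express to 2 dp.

0.42

h² = 0.37² + 0.50² + 0.18² + 0.03² = 0.1369 + 0.2500 + 0.0324 + 0.0009 = 0.4202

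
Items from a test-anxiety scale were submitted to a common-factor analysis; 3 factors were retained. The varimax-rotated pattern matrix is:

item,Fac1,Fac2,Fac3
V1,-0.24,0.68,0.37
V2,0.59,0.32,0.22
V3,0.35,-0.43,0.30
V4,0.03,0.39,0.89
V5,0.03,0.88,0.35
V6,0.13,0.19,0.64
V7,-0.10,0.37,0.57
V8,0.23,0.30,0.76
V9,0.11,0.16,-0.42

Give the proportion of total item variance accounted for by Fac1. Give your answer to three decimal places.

SS loadings for Fac1 = (-0.24)² + 0.59² + 0.35² + 0.03² + 0.03² + 0.13² + (-0.10)² + 0.23² + 0.11² = 0.6219
Proportion of variance = 0.6219 / 9 = 0.0691.

0.069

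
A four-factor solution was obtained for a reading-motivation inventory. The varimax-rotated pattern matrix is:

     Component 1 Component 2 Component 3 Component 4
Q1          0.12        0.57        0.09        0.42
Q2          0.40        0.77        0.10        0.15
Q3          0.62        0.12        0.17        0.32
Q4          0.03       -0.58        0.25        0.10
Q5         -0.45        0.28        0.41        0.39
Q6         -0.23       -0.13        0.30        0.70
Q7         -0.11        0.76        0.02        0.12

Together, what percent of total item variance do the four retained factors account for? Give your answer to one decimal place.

SS loadings by factor: 0.8272, 1.9415, 0.3680, 0.9678; total = 4.1045.
Total variance with 7 standardized items is 7, so the solution explains 4.1045/7 = 0.5864 = 58.64%.

58.6%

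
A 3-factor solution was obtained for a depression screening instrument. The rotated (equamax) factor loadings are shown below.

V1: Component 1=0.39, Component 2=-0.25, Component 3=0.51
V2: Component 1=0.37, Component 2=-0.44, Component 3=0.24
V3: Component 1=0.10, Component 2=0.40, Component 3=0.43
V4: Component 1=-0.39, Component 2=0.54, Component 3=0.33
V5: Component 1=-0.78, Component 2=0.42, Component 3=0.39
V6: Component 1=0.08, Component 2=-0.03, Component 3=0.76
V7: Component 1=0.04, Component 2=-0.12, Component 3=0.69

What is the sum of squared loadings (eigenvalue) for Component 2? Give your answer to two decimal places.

0.90

SS loadings for Component 2 = (-0.25)² + (-0.44)² + 0.40² + 0.54² + 0.42² + (-0.03)² + (-0.12)² = 0.0625 + 0.1936 + 0.1600 + 0.2916 + 0.1764 + 0.0009 + 0.0144 = 0.8994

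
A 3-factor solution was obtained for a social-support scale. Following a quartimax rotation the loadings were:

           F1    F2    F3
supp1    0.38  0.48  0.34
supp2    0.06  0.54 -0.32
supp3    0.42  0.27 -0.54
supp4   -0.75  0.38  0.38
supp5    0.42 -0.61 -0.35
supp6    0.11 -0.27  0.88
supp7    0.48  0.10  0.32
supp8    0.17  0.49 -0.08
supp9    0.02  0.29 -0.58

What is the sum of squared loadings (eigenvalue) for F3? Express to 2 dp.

SS loadings for F3 = 0.34² + (-0.32)² + (-0.54)² + 0.38² + (-0.35)² + 0.88² + 0.32² + (-0.08)² + (-0.58)² = 0.1156 + 0.1024 + 0.2916 + 0.1444 + 0.1225 + 0.7744 + 0.1024 + 0.0064 + 0.3364 = 1.9961

2.00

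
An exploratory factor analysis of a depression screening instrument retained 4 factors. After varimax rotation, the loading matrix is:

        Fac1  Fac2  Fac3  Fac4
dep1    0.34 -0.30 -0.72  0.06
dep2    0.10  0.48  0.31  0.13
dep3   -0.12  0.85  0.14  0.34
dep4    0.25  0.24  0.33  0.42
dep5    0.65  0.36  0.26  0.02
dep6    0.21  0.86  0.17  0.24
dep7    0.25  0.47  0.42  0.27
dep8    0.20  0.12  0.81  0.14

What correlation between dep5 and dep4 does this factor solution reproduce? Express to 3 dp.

0.343

r̂ = Σ λ_i·λ_j across factors = (0.65)(0.25) + (0.36)(0.24) + (0.26)(0.33) + (0.02)(0.42)
  = +0.1625 +0.0864 +0.0858 +0.0084 = 0.3431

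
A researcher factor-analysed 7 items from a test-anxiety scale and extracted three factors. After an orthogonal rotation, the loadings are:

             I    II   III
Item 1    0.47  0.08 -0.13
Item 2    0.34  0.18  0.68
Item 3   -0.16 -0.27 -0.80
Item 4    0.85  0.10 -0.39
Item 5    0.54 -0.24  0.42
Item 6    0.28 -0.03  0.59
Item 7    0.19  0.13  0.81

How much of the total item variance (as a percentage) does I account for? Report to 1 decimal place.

21.3%

SS loadings for I = 0.47² + 0.34² + (-0.16)² + 0.85² + 0.54² + 0.28² + 0.19² = 1.4907
With 7 standardized items, total variance = 7. Proportion = 1.4907/7 = 0.2130 → 21.30%.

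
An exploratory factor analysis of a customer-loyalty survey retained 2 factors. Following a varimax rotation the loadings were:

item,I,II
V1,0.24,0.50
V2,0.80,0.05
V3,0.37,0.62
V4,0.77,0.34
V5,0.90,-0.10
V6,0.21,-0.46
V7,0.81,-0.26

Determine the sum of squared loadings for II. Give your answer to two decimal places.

SS loadings for II = 0.50² + 0.05² + 0.62² + 0.34² + (-0.10)² + (-0.46)² + (-0.26)² = 0.2500 + 0.0025 + 0.3844 + 0.1156 + 0.0100 + 0.2116 + 0.0676 = 1.0417

1.04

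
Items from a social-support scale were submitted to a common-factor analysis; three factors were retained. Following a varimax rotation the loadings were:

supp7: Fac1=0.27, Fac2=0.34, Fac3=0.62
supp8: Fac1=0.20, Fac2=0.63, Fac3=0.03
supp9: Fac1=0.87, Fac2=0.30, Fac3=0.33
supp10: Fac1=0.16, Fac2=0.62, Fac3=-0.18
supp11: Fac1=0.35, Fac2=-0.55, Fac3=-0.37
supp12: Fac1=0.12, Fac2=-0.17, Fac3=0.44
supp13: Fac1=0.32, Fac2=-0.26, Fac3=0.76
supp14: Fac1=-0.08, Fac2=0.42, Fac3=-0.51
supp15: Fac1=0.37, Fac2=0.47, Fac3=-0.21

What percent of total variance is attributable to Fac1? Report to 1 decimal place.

14.2%

SS loadings for Fac1 = 0.27² + 0.20² + 0.87² + 0.16² + 0.35² + 0.12² + 0.32² + (-0.08)² + 0.37² = 1.2780
With 9 standardized items, total variance = 9. Proportion = 1.2780/9 = 0.1420 → 14.20%.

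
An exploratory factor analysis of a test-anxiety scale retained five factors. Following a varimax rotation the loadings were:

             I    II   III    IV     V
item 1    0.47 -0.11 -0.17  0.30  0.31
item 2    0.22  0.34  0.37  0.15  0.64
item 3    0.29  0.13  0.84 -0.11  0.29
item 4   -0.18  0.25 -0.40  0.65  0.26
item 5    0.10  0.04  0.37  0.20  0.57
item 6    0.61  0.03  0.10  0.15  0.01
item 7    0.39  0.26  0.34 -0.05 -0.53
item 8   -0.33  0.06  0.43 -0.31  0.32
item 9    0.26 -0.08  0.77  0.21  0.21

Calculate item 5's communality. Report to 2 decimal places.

h² = 0.10² + 0.04² + 0.37² + 0.20² + 0.57² = 0.0100 + 0.0016 + 0.1369 + 0.0400 + 0.3249 = 0.5134

0.51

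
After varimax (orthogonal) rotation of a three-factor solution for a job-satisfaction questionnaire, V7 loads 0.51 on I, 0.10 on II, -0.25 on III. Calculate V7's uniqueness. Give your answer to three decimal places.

0.667

h² = 0.51² + 0.10² + (-0.25)² = 0.2601 + 0.0100 + 0.0625 = 0.3326
Uniqueness u² = 1 − h² = 1 − 0.3326 = 0.6674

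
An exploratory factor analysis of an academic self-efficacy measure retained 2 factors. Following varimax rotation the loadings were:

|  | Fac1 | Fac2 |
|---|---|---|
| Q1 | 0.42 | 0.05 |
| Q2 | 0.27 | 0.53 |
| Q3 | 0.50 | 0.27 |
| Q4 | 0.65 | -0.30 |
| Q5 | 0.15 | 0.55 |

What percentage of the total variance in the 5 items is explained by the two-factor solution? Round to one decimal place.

33.9%

Communalities: 0.1789, 0.3538, 0.3229, 0.5125, 0.3250; Σh² = 1.6931.
Total variance with 5 standardized items is 5, so the solution explains 1.6931/5 = 0.3386 = 33.86%.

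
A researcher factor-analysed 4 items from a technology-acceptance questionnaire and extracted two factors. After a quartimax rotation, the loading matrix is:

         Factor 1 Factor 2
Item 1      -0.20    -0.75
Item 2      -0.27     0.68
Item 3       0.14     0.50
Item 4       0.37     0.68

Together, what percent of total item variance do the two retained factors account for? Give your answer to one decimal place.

Communalities: 0.6025, 0.5353, 0.2696, 0.5993; Σh² = 2.0067.
Total variance with 4 standardized items is 4, so the solution explains 2.0067/4 = 0.5017 = 50.17%.

50.2%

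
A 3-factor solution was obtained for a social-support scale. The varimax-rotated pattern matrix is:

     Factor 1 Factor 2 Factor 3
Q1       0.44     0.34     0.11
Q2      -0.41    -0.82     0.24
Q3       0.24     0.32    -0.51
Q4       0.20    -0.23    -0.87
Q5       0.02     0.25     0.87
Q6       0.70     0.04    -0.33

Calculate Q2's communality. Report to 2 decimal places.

h² = (-0.41)² + (-0.82)² + 0.24² = 0.1681 + 0.6724 + 0.0576 = 0.8981

0.90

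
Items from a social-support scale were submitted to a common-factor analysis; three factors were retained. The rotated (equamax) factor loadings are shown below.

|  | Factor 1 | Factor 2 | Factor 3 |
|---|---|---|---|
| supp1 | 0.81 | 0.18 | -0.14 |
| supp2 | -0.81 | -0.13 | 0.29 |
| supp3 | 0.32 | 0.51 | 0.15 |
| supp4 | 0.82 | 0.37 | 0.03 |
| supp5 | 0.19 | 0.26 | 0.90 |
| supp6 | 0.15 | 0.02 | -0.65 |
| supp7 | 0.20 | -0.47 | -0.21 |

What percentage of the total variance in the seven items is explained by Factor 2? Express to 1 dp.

SS loadings for Factor 2 = 0.18² + (-0.13)² + 0.51² + 0.37² + 0.26² + 0.02² + (-0.47)² = 0.7352
With 7 standardized items, total variance = 7. Proportion = 0.7352/7 = 0.1050 → 10.50%.

10.5%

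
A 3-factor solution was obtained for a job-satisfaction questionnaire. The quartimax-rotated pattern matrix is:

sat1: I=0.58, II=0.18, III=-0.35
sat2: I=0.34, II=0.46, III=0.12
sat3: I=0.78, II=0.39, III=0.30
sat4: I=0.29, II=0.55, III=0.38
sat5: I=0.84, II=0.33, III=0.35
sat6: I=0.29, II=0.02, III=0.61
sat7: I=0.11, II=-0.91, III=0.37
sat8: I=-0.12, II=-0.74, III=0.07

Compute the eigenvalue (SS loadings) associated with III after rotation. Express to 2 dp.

1.01

SS loadings for III = (-0.35)² + 0.12² + 0.30² + 0.38² + 0.35² + 0.61² + 0.37² + 0.07² = 0.1225 + 0.0144 + 0.0900 + 0.1444 + 0.1225 + 0.3721 + 0.1369 + 0.0049 = 1.0077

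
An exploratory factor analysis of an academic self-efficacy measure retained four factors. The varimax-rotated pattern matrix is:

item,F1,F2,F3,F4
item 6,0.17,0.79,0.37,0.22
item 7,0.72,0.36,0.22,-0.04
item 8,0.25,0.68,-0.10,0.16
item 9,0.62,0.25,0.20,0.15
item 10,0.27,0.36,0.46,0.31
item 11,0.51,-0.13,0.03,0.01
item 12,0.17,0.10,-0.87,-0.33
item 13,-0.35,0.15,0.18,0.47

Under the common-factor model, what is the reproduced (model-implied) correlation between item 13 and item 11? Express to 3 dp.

r̂ = Σ λ_i·λ_j across factors = (-0.35)(0.51) + (0.15)(-0.13) + (0.18)(0.03) + (0.47)(0.01)
  = -0.1785 -0.0195 +0.0054 +0.0047 = -0.1879

-0.188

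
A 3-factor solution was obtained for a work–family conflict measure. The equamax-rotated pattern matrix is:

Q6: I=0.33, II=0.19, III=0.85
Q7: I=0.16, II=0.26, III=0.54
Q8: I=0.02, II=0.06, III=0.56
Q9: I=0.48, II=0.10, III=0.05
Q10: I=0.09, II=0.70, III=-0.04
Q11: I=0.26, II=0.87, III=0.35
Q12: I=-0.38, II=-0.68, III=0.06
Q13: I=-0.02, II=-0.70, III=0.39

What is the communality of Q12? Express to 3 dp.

0.610

h² = (-0.38)² + (-0.68)² + 0.06² = 0.1444 + 0.4624 + 0.0036 = 0.6104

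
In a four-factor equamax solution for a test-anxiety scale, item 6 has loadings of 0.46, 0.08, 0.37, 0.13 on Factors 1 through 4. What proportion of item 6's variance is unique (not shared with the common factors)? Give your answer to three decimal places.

0.628

h² = 0.46² + 0.08² + 0.37² + 0.13² = 0.2116 + 0.0064 + 0.1369 + 0.0169 = 0.3718
Uniqueness u² = 1 − h² = 1 − 0.3718 = 0.6282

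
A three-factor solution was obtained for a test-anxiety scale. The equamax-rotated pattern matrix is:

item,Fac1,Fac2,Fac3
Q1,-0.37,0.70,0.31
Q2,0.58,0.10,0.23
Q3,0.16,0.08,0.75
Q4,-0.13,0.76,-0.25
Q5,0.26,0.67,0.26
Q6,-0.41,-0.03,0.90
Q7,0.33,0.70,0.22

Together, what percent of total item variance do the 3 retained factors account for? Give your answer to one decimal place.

65.5%

SS loadings by factor: 0.8604, 2.0238, 1.7000; total = 4.5842.
Total variance with 7 standardized items is 7, so the solution explains 4.5842/7 = 0.6549 = 65.49%.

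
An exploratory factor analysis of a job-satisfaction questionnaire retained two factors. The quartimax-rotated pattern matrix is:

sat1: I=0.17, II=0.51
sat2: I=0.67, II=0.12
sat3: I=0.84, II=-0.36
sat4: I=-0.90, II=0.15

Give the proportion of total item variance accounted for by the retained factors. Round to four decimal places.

0.6050

Communalities: 0.2890, 0.4633, 0.8352, 0.8325; Σh² = 2.4200.
Total variance with 4 standardized items is 4, so the solution explains 2.4200/4 = 0.6050.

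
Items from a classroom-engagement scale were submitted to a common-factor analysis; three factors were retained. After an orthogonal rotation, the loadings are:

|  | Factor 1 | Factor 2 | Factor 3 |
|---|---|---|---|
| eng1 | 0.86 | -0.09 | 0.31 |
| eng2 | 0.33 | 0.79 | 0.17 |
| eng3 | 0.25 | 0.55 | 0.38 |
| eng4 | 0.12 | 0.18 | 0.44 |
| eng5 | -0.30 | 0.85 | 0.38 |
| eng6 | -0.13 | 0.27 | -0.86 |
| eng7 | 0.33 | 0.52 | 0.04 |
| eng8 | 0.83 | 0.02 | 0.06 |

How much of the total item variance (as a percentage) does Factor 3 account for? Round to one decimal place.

SS loadings for Factor 3 = 0.31² + 0.17² + 0.38² + 0.44² + 0.38² + (-0.86)² + 0.04² + 0.06² = 1.3522
With 8 standardized items, total variance = 8. Proportion = 1.3522/8 = 0.1690 → 16.90%.

16.9%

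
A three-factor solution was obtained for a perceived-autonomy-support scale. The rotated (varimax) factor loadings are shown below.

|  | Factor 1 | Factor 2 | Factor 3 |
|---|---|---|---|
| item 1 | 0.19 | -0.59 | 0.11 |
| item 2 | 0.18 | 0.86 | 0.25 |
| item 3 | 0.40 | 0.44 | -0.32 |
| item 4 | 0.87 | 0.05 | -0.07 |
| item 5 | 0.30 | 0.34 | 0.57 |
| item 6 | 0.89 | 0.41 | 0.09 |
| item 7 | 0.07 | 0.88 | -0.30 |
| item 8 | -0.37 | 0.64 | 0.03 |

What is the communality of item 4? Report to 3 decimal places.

0.764

h² = 0.87² + 0.05² + (-0.07)² = 0.7569 + 0.0025 + 0.0049 = 0.7643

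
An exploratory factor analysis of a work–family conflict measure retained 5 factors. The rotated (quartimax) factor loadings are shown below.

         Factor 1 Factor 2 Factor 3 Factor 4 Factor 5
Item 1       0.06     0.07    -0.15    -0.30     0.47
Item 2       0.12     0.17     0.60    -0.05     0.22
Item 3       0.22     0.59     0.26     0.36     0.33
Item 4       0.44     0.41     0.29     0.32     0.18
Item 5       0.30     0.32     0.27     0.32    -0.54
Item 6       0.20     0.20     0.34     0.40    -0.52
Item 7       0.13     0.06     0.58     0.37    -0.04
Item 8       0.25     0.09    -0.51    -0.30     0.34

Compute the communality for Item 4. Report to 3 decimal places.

h² = 0.44² + 0.41² + 0.29² + 0.32² + 0.18² = 0.1936 + 0.1681 + 0.0841 + 0.1024 + 0.0324 = 0.5806

0.581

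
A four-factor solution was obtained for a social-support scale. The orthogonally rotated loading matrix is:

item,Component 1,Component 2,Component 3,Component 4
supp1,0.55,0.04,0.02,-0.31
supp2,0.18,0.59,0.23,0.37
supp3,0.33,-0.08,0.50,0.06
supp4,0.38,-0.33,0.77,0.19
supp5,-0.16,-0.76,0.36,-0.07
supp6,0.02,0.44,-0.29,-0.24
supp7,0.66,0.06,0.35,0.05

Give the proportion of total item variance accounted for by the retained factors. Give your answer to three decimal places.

0.551

Communalities: 0.4006, 0.5703, 0.3689, 0.8823, 0.7377, 0.3357, 0.5642; Σh² = 3.8597.
Total variance with 7 standardized items is 7, so the solution explains 3.8597/7 = 0.5514.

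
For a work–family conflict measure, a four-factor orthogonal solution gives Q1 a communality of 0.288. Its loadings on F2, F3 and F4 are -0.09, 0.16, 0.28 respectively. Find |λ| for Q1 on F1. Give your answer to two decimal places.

0.42

Under orthogonal rotation h² = Σλ², so λ_F1² = h² − (0.1121) = 0.288 − 0.1121 = 0.1759.
|λ| = √0.1759 = 0.4194.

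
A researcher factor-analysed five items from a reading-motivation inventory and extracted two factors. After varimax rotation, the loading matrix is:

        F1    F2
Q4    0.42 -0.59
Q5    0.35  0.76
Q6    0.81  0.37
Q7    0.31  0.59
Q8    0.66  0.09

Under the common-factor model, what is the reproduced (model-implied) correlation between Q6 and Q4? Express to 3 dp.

0.122

r̂ = Σ λ_i·λ_j across factors = (0.81)(0.42) + (0.37)(-0.59)
  = +0.3402 -0.2183 = 0.1219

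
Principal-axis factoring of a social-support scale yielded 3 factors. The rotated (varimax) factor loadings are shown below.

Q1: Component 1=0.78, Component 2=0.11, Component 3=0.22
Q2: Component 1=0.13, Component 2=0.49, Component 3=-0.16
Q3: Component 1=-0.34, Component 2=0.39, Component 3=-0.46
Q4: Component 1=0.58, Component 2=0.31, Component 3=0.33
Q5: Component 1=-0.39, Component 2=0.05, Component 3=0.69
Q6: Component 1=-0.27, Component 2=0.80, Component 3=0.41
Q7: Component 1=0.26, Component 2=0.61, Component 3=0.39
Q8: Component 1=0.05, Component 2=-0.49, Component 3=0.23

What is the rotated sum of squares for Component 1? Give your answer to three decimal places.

SS loadings for Component 1 = 0.78² + 0.13² + (-0.34)² + 0.58² + (-0.39)² + (-0.27)² + 0.26² + 0.05² = 0.6084 + 0.0169 + 0.1156 + 0.3364 + 0.1521 + 0.0729 + 0.0676 + 0.0025 = 1.3724

1.372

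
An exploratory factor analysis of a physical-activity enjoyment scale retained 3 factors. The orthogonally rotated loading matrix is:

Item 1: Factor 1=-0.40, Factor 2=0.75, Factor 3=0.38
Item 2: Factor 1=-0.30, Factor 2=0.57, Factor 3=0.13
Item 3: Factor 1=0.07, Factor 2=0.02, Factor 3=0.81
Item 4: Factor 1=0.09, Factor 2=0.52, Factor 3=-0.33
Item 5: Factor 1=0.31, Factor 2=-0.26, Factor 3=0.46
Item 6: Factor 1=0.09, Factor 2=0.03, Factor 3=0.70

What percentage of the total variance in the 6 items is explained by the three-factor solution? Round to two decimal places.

53.70%

SS loadings by factor: 0.3672, 1.2267, 1.6279; total = 3.2218.
Total variance with 6 standardized items is 6, so the solution explains 3.2218/6 = 0.5370 = 53.70%.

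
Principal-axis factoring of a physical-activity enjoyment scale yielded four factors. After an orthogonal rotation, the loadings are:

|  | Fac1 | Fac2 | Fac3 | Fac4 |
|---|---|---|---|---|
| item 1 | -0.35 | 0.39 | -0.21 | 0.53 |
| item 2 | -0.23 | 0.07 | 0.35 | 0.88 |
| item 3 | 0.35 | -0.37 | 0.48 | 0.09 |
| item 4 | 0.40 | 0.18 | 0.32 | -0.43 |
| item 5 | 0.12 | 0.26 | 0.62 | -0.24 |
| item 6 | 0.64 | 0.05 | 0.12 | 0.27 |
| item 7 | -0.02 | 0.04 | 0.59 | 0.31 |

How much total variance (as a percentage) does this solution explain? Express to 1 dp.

57.2%

SS loadings by factor: 0.8823, 0.3980, 1.2463, 1.4749; total = 4.0015.
Total variance with 7 standardized items is 7, so the solution explains 4.0015/7 = 0.5716 = 57.16%.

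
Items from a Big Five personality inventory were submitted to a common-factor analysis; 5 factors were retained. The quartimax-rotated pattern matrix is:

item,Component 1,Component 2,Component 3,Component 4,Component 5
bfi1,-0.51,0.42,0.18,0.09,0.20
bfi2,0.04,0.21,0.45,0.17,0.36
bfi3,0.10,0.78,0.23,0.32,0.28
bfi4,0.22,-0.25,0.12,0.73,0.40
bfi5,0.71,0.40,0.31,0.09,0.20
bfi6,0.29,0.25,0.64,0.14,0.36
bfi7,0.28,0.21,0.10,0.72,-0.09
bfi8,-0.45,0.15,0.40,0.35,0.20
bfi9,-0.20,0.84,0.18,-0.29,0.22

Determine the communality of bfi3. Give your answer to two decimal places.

h² = 0.10² + 0.78² + 0.23² + 0.32² + 0.28² = 0.0100 + 0.6084 + 0.0529 + 0.1024 + 0.0784 = 0.8521

0.85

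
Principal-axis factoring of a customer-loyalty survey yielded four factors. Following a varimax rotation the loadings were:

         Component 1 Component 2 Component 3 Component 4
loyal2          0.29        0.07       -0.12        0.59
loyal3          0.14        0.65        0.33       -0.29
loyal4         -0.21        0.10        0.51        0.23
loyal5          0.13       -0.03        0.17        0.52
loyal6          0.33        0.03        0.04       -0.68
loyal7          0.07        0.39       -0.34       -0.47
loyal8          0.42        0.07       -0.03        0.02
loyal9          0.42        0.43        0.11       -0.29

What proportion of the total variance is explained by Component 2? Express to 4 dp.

SS loadings for Component 2 = 0.07² + 0.65² + 0.10² + (-0.03)² + 0.03² + 0.39² + 0.07² + 0.43² = 0.7811
Proportion of variance = 0.7811 / 8 = 0.0976.

0.0976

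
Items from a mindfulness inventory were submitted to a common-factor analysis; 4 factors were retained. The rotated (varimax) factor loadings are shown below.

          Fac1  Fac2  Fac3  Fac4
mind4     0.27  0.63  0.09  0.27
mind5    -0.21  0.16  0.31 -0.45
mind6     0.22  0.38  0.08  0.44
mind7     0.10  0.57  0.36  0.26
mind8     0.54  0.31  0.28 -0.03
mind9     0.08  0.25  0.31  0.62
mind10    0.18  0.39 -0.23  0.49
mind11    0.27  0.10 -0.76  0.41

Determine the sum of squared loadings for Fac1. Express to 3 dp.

0.579

SS loadings for Fac1 = 0.27² + (-0.21)² + 0.22² + 0.10² + 0.54² + 0.08² + 0.18² + 0.27² = 0.0729 + 0.0441 + 0.0484 + 0.0100 + 0.2916 + 0.0064 + 0.0324 + 0.0729 = 0.5787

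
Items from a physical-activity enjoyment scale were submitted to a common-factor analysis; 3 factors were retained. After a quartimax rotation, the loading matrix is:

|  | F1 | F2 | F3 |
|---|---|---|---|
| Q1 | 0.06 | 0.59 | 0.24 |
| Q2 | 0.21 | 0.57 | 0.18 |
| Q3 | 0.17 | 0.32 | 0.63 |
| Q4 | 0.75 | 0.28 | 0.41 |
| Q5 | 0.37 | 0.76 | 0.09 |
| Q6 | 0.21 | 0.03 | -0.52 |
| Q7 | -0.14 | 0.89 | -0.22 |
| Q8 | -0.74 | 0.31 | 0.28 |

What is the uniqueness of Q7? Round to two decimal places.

0.14

h² = (-0.14)² + 0.89² + (-0.22)² = 0.0196 + 0.7921 + 0.0484 = 0.8601
Uniqueness u² = 1 − h² = 1 − 0.8601 = 0.1399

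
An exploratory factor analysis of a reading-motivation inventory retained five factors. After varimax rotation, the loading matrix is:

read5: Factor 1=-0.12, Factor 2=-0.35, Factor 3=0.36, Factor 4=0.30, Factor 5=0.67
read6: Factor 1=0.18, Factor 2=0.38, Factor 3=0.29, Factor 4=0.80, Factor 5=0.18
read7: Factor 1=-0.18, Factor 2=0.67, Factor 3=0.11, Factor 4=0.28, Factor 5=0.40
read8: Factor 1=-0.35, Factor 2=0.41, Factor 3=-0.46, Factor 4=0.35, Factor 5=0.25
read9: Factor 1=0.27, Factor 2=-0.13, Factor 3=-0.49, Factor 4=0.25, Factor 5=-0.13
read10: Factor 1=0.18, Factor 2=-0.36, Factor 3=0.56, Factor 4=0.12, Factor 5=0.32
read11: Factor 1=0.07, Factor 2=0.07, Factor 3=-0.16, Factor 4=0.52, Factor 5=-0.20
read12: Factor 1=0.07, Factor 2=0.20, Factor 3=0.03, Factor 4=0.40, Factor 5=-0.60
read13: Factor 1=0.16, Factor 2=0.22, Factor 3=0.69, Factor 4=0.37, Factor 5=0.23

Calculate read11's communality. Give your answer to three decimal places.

0.346

h² = 0.07² + 0.07² + (-0.16)² + 0.52² + (-0.20)² = 0.0049 + 0.0049 + 0.0256 + 0.2704 + 0.0400 = 0.3458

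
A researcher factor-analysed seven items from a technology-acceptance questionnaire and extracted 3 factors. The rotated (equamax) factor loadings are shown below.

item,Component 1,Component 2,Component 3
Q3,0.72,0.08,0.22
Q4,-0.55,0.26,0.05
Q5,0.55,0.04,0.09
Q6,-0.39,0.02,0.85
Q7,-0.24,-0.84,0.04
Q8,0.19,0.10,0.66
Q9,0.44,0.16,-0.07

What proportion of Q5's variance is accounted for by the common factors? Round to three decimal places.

h² = 0.55² + 0.04² + 0.09² = 0.3025 + 0.0016 + 0.0081 = 0.3122

0.312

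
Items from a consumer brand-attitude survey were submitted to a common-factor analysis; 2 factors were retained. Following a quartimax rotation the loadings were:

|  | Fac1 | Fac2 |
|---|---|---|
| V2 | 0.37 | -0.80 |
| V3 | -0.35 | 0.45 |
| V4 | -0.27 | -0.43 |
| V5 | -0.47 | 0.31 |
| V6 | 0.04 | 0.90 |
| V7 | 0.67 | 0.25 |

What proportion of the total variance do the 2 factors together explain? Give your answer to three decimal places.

0.500

Communalities: 0.7769, 0.3250, 0.2578, 0.3170, 0.8116, 0.5114; Σh² = 2.9997.
Total variance with 6 standardized items is 6, so the solution explains 2.9997/6 = 0.5000.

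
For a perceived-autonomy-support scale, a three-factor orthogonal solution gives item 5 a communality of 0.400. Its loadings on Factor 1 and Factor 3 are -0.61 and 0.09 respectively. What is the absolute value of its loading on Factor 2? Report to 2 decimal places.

Under orthogonal rotation h² = Σλ², so λ_Factor 2² = h² − (0.3802) = 0.400 − 0.3802 = 0.0198.
|λ| = √0.0198 = 0.1407.

0.14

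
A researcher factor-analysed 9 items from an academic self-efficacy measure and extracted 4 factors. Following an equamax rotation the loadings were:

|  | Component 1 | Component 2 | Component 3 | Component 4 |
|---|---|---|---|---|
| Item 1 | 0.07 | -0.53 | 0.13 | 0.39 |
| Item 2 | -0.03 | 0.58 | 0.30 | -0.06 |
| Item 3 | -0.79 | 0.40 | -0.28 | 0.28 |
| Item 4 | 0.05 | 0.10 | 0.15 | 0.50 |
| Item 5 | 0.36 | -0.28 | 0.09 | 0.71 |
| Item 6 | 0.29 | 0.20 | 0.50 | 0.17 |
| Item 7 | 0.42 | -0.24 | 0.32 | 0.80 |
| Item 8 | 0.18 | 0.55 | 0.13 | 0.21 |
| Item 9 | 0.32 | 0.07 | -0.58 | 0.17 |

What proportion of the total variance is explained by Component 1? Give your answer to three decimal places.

0.129

SS loadings for Component 1 = 0.07² + (-0.03)² + (-0.79)² + 0.05² + 0.36² + 0.29² + 0.42² + 0.18² + 0.32² = 1.1573
Proportion of variance = 1.1573 / 9 = 0.1286.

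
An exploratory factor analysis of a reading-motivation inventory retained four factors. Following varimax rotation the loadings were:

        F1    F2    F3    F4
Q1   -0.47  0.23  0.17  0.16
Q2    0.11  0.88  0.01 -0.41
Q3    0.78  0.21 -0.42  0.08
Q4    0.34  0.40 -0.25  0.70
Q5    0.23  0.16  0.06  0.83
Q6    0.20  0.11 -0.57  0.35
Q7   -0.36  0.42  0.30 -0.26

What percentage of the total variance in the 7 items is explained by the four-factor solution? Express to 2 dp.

SS loadings by factor: 1.1795, 1.2455, 0.6864, 1.5691; total = 4.6805.
Total variance with 7 standardized items is 7, so the solution explains 4.6805/7 = 0.6686 = 66.86%.

66.86%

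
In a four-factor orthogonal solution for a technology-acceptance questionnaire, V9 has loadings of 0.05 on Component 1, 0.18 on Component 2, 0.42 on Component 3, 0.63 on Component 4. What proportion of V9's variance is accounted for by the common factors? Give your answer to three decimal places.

0.608

h² = 0.05² + 0.18² + 0.42² + 0.63² = 0.0025 + 0.0324 + 0.1764 + 0.3969 = 0.6082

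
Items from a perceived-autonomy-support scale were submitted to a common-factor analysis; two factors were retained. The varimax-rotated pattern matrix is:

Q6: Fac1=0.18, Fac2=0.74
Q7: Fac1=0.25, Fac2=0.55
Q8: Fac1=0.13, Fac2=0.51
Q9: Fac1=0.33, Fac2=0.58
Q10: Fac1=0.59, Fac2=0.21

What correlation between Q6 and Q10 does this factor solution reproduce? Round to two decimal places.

r̂ = Σ λ_i·λ_j across factors = (0.18)(0.59) + (0.74)(0.21)
  = +0.1062 +0.1554 = 0.2616

0.26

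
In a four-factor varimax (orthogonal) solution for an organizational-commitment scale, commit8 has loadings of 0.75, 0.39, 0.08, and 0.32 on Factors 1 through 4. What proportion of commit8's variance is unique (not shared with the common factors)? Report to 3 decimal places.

0.177

h² = 0.75² + 0.39² + 0.08² + 0.32² = 0.5625 + 0.1521 + 0.0064 + 0.1024 = 0.8234
Uniqueness u² = 1 − h² = 1 − 0.8234 = 0.1766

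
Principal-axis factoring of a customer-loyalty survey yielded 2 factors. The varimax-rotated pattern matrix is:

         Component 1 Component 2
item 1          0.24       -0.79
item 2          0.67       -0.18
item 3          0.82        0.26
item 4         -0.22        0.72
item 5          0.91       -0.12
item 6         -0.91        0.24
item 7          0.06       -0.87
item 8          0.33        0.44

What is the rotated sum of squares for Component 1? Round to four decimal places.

2.9960

SS loadings for Component 1 = 0.24² + 0.67² + 0.82² + (-0.22)² + 0.91² + (-0.91)² + 0.06² + 0.33² = 0.0576 + 0.4489 + 0.6724 + 0.0484 + 0.8281 + 0.8281 + 0.0036 + 0.1089 = 2.9960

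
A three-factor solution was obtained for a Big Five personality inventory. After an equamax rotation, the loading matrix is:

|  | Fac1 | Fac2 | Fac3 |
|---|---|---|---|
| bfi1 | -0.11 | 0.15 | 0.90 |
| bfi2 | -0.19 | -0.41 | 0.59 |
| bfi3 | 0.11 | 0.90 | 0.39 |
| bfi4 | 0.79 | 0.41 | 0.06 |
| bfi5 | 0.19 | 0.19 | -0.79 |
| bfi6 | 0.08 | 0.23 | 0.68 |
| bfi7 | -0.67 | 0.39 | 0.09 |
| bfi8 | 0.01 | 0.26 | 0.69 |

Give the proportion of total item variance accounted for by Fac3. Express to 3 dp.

0.361

SS loadings for Fac3 = 0.90² + 0.59² + 0.39² + 0.06² + (-0.79)² + 0.68² + 0.09² + 0.69² = 2.8845
Proportion of variance = 2.8845 / 8 = 0.3606.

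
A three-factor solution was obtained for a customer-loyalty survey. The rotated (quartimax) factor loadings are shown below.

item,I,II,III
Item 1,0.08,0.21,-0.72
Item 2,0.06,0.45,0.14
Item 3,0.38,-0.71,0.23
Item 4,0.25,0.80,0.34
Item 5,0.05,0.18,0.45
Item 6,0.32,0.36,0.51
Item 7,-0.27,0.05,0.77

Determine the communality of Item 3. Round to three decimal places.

h² = 0.38² + (-0.71)² + 0.23² = 0.1444 + 0.5041 + 0.0529 = 0.7014

0.701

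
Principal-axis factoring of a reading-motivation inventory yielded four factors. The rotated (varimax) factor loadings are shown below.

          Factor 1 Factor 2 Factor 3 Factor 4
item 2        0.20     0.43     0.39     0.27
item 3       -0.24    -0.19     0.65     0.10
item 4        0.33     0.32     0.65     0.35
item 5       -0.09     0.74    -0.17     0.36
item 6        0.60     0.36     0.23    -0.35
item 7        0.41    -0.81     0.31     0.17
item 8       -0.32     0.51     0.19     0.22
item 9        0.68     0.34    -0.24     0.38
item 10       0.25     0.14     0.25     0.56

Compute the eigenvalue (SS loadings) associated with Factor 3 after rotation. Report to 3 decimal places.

1.331

SS loadings for Factor 3 = 0.39² + 0.65² + 0.65² + (-0.17)² + 0.23² + 0.31² + 0.19² + (-0.24)² + 0.25² = 0.1521 + 0.4225 + 0.4225 + 0.0289 + 0.0529 + 0.0961 + 0.0361 + 0.0576 + 0.0625 = 1.3312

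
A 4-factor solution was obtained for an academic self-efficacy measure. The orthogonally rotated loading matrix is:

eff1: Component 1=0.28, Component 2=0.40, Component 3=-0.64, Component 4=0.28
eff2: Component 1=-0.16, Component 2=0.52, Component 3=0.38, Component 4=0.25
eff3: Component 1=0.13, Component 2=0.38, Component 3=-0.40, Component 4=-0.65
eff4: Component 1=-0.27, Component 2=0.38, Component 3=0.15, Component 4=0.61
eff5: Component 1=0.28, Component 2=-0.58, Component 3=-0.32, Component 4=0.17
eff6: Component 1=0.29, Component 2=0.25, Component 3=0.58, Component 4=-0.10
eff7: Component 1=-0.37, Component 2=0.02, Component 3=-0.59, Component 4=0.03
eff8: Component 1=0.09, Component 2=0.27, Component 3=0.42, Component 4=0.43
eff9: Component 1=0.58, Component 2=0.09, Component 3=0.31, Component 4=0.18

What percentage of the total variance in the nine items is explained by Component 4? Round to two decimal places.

13.25%

SS loadings for Component 4 = 0.28² + 0.25² + (-0.65)² + 0.61² + 0.17² + (-0.10)² + 0.03² + 0.43² + 0.18² = 1.1926
With 9 standardized items, total variance = 9. Proportion = 1.1926/9 = 0.1325 → 13.25%.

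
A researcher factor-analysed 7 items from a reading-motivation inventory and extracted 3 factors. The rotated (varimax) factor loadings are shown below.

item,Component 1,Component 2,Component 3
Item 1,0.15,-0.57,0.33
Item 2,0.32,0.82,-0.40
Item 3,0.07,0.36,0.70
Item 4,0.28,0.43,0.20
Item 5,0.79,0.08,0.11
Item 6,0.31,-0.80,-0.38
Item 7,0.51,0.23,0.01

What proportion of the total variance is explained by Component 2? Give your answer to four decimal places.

SS loadings for Component 2 = (-0.57)² + 0.82² + 0.36² + 0.43² + 0.08² + (-0.80)² + 0.23² = 2.0111
Proportion of variance = 2.0111 / 7 = 0.2873.

0.2873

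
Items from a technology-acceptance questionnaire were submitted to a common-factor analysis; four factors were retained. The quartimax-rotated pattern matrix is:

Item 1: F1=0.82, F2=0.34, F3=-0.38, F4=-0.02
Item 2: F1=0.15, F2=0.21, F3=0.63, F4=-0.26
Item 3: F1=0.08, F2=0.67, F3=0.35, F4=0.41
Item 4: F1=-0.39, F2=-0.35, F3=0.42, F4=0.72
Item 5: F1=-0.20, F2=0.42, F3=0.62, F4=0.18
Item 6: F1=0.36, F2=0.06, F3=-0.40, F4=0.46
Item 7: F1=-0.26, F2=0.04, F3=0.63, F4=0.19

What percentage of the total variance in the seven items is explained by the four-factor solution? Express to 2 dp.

Communalities: 0.9328, 0.5311, 0.7459, 0.9694, 0.6332, 0.5048, 0.5022; Σh² = 4.8194.
Total variance with 7 standardized items is 7, so the solution explains 4.8194/7 = 0.6885 = 68.85%.

68.85%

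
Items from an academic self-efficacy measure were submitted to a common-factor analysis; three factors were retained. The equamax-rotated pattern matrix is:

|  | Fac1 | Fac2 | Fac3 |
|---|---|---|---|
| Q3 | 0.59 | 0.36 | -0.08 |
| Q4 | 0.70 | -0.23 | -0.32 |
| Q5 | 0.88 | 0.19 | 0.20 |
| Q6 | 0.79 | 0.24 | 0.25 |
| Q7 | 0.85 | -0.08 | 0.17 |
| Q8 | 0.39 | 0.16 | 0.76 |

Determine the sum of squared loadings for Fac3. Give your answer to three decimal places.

SS loadings for Fac3 = (-0.08)² + (-0.32)² + 0.20² + 0.25² + 0.17² + 0.76² = 0.0064 + 0.1024 + 0.0400 + 0.0625 + 0.0289 + 0.5776 = 0.8178

0.818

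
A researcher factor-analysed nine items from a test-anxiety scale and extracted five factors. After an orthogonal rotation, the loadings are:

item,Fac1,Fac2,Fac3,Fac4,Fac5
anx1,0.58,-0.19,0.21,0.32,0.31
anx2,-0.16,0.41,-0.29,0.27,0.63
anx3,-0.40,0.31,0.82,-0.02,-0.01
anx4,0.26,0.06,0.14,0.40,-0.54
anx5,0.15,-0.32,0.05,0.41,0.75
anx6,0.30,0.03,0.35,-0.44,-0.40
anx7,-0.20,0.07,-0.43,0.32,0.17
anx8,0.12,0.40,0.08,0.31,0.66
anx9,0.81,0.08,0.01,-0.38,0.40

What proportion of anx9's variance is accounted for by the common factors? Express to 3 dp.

0.967

h² = 0.81² + 0.08² + 0.01² + (-0.38)² + 0.40² = 0.6561 + 0.0064 + 0.0001 + 0.1444 + 0.1600 = 0.9670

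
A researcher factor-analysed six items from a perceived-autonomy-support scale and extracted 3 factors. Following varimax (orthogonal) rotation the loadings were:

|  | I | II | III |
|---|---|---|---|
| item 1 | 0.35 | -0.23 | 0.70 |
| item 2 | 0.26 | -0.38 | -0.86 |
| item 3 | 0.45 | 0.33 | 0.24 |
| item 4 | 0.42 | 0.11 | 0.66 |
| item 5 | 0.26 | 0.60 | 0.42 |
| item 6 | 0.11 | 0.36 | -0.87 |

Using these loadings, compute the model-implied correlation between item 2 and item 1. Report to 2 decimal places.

r̂ = Σ λ_i·λ_j across factors = (0.26)(0.35) + (-0.38)(-0.23) + (-0.86)(0.70)
  = +0.0910 +0.0874 -0.6020 = -0.4236

-0.42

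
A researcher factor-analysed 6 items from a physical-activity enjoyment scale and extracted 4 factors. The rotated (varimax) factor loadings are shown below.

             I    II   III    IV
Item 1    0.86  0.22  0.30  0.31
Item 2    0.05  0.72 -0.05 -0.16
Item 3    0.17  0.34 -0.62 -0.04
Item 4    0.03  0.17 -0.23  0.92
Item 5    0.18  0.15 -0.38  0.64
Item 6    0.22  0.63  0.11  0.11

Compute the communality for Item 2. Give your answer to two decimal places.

h² = 0.05² + 0.72² + (-0.05)² + (-0.16)² = 0.0025 + 0.5184 + 0.0025 + 0.0256 = 0.5490

0.55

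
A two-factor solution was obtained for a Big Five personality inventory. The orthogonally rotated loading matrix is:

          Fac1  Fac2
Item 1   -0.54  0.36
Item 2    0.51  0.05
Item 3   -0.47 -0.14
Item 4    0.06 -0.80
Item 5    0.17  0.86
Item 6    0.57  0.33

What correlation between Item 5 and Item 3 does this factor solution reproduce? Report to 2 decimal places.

r̂ = Σ λ_i·λ_j across factors = (0.17)(-0.47) + (0.86)(-0.14)
  = -0.0799 -0.1204 = -0.2003

-0.20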